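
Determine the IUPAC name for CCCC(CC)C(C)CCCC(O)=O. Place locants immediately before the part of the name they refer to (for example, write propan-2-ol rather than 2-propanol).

Counting along the main chain through the –COOH group gives 9 carbons: the parent is nonane.
The highest-priority functional group is a carboxylic acid (terminal –COOH), so the name ends in -oic acid.
Choose the numbering such that the carboxylic acid carbon is C-1 by definition.
This places an ethyl group at C-6; a methyl group at C-5.
Prefixes are listed alphabetically: ethyl, methyl.
Putting it together: 6-ethyl-5-methylnonanoic acid.

6-ethyl-5-methylnonanoic acid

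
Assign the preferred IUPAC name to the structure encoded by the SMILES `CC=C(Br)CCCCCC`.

Counting along the main chain through the multiple bond gives 9 carbons: the parent is nonane.
A C=C double bond in the chain gives the infix -ene-.
Choose the numbering such that numbering from this end puts the double bond at C-2 rather than C-7.
With this numbering: the double bond between C-2 and C-3; a bromo group at C-3.
Putting it together: 3-bromonon-2-ene.

3-bromonon-2-ene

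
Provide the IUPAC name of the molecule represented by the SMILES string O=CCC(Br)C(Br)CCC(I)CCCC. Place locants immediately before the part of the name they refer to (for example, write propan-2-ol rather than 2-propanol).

The longest carbon chain that includes the –CHO group has 11 carbons, so the parent hydride is undecane.
The highest-priority functional group is an aldehyde (terminal –CHO), so the name ends in -al.
The numbering direction is chosen so that the aldehyde carbon is C-1 by definition.
With this numbering: bromo groups at C-3 and C-4; an iodo group at C-7.
Substituent prefixes are cited in alphabetical order (multiplying prefixes like di-/tri- are ignored for ordering).
Assembling the pieces gives 3,4-dibromo-7-iodoundecanal.

3,4-dibromo-7-iodoundecanal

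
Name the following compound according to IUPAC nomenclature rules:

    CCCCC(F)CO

2-fluorohexan-1-ol

The longest carbon chain that includes the –OH group has 6 carbons, so the parent hydride is hexane.
The principal characteristic group is an alcohol (–OH), named with the suffix -ol.
The numbering direction is chosen so that numbering from this end puts the hydroxyl group at C-1 rather than C-6.
With this numbering: the hydroxyl at C-1; a fluoro group at C-2.
Assembling the pieces gives 2-fluorohexan-1-ol.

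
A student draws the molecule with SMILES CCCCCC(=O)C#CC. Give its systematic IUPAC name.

non-2-yn-4-one

Counting along the main chain through the carbonyl and the multiple bond gives 9 carbons: the parent is nonane.
The principal characteristic group is a ketone (C=O on an internal carbon), named with the suffix -one.
A C≡C triple bond in the chain gives the infix -yne-.
Number the chain so that numbering from this end puts the carbonyl group at C-4 rather than C-6.
That gives the carbonyl at C-4; the triple bond between C-2 and C-3.
Assembling the pieces gives non-2-yn-4-one.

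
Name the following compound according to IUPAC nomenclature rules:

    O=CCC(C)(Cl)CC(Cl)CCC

3,5-dichloro-3-methyloctanal

Counting along the main chain through the –CHO group gives 8 carbons: the parent is octane.
An aldehyde (terminal –CHO) is the principal characteristic group, giving the suffix -al.
Choose the numbering such that the aldehyde carbon is C-1 by definition.
This places chloro groups at C-3 and C-5; a methyl group at C-3.
The substituents are ordered alphabetically, ignoring any di-/tri- multipliers.
Assembling the pieces gives 3,5-dichloro-3-methyloctanal.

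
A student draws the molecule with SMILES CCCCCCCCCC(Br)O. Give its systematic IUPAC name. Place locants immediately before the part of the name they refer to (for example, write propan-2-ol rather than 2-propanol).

1-bromodecan-1-ol

The longest chain bearing the –OH group is 10 carbons long (decane).
The principal characteristic group is an alcohol (–OH), named with the suffix -ol.
Number the chain so that numbering from this end puts the hydroxyl group at C-1 rather than C-10.
That gives the hydroxyl at C-1; a bromo group at C-1.
The name is 1-bromodecan-1-ol.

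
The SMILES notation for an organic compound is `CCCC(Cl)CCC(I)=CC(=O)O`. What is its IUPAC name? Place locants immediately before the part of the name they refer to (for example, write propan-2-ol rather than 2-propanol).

6-chloro-3-iodonon-2-enoic acid

Counting along the main chain through the –COOH group and the multiple bond gives 9 carbons: the parent is nonane.
The highest-priority functional group is a carboxylic acid (terminal –COOH), so the name ends in -oic acid.
A C=C double bond in the chain gives the infix -ene-.
Number the chain so that the carboxylic acid carbon is C-1 by definition.
With this numbering: the double bond between C-2 and C-3; a chloro group at C-6; an iodo group at C-3.
Prefixes are listed alphabetically: chloro, iodo.
The name is 6-chloro-3-iodonon-2-enoic acid.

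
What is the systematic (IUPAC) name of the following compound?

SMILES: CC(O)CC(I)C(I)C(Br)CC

6-bromo-4,5-diiodooctan-2-ol

The longest chain bearing the –OH group is 8 carbons long (octane).
An alcohol (–OH) is the principal characteristic group, giving the suffix -ol.
Number the chain so that numbering from this end puts the hydroxyl group at C-2 rather than C-7.
With this numbering: the hydroxyl at C-2; a bromo group at C-6; iodo groups at C-4 and C-5.
The substituents are ordered alphabetically, ignoring any di-/tri- multipliers.
The name is 6-bromo-4,5-diiodooctan-2-ol.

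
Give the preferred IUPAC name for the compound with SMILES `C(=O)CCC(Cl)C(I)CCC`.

4-chloro-5-iodooctanal

The longest chain bearing the –CHO group is 8 carbons long (octane).
The principal characteristic group is an aldehyde (terminal –CHO), named with the suffix -al.
Choose the numbering such that the aldehyde carbon is C-1 by definition.
With this numbering: a chloro group at C-4; an iodo group at C-5.
Substituent prefixes are cited in alphabetical order (multiplying prefixes like di-/tri- are ignored for ordering).
Assembling the pieces gives 4-chloro-5-iodooctanal.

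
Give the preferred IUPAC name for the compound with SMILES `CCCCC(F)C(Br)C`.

The longest carbon chain is 7 atoms: the parent is heptane.
The numbering direction is chosen so that the substituent locant set {2,3} is lower than {5,6} at the first point of difference.
With this numbering: a bromo group at C-2; a fluoro group at C-3.
Substituent prefixes are cited in alphabetical order (multiplying prefixes like di-/tri- are ignored for ordering).
The name is 2-bromo-3-fluoroheptane.

2-bromo-3-fluoroheptane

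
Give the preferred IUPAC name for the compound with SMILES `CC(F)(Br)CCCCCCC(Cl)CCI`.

The longest continuous carbon chain has 11 atoms, so the parent hydride is undecane.
The numbering direction is chosen so that the substituent locant set {1,3,10,10} is lower than {2,2,9,11} at the first point of difference.
With this numbering: a bromo group at C-10; a chloro group at C-3; a fluoro group at C-10; an iodo group at C-1.
The substituents are ordered alphabetically, ignoring any di-/tri- multipliers.
Assembling the pieces gives 10-bromo-3-chloro-10-fluoro-1-iodoundecane.

10-bromo-3-chloro-10-fluoro-1-iodoundecane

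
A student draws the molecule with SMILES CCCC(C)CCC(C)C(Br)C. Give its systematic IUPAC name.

2-bromo-3,6-dimethylnonane

The parent chain contains 9 carbons (nonane).
The numbering direction is chosen so that the substituent locant set {2,3,6} is lower than {4,7,8} at the first point of difference.
This places a bromo group at C-2; methyl groups at C-3 and C-6.
The substituents are ordered alphabetically, ignoring any di-/tri- multipliers.
Putting it together: 2-bromo-3,6-dimethylnonane.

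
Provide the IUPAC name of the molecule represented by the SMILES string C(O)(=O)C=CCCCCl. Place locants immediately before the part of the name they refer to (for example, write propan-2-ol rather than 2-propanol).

The longest carbon chain that includes the –COOH group and the multiple bond has 6 carbons, so the parent hydride is hexane.
The highest-priority functional group is a carboxylic acid (terminal –COOH), so the name ends in -oic acid.
There is one C=C double bond, indicated by the ending -ene.
The numbering direction is chosen so that the carboxylic acid carbon is C-1 by definition.
With this numbering: the double bond between C-2 and C-3; a chloro group at C-6.
Assembling the pieces gives 6-chlorohex-2-enoic acid.

6-chlorohex-2-enoic acid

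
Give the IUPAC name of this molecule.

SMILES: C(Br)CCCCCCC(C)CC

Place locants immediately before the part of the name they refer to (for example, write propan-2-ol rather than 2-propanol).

The longest continuous carbon chain has 10 atoms, so the parent hydride is decane.
Choose the numbering such that the substituent locant set {1,8} is lower than {3,10} at the first point of difference.
This places a bromo group at C-1; a methyl group at C-8.
Prefixes are listed alphabetically: bromo, methyl.
Assembling the pieces gives 1-bromo-8-methyldecane.

1-bromo-8-methyldecane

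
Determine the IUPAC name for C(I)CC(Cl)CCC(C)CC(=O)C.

The longest carbon chain that includes the carbonyl has 9 carbons, so the parent hydride is nonane.
The highest-priority functional group is a ketone (C=O on an internal carbon), so the name ends in -one.
Choose the numbering such that numbering from this end puts the carbonyl group at C-2 rather than C-8.
That gives the carbonyl at C-2; a chloro group at C-7; an iodo group at C-9; a methyl group at C-4.
Prefixes are listed alphabetically: chloro, iodo, methyl.
Putting it together: 7-chloro-9-iodo-4-methylnonan-2-one.

7-chloro-9-iodo-4-methylnonan-2-one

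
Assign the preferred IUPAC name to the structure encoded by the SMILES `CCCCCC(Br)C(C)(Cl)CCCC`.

The parent chain contains 11 carbons (undecane).
Choose the numbering such that the substituent locant set {5,5,6} is lower than {6,7,7} at the first point of difference.
That gives a bromo group at C-6; a chloro group at C-5; a methyl group at C-5.
Substituent prefixes are cited in alphabetical order (multiplying prefixes like di-/tri- are ignored for ordering).
Assembling the pieces gives 6-bromo-5-chloro-5-methylundecane.

6-bromo-5-chloro-5-methylundecane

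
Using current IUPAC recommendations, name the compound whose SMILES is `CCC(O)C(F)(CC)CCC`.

4-ethyl-4-fluoroheptan-3-ol

The longest carbon chain that includes the –OH group has 7 carbons, so the parent hydride is heptane.
The principal characteristic group is an alcohol (–OH), named with the suffix -ol.
The numbering direction is chosen so that numbering from this end puts the hydroxyl group at C-3 rather than C-5.
This places the hydroxyl at C-3; an ethyl group at C-4; a fluoro group at C-4.
The substituents are ordered alphabetically, ignoring any di-/tri- multipliers.
Assembling the pieces gives 4-ethyl-4-fluoroheptan-3-ol.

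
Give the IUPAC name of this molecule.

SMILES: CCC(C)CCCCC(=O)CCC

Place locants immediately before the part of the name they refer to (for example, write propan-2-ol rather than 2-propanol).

9-methylundecan-4-one

The longest chain bearing the carbonyl is 11 carbons long (undecane).
The highest-priority functional group is a ketone (C=O on an internal carbon), so the name ends in -one.
Choose the numbering such that numbering from this end puts the carbonyl group at C-4 rather than C-8.
With this numbering: the carbonyl at C-4; a methyl group at C-9.
Putting it together: 9-methylundecan-4-one.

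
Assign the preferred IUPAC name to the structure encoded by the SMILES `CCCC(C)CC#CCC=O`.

6-methylnon-3-ynal

The longest chain bearing the –CHO group and the multiple bond is 9 carbons long (nonane).
An aldehyde (terminal –CHO) is the principal characteristic group, giving the suffix -al.
A C≡C triple bond in the chain gives the infix -yne-.
Choose the numbering such that the aldehyde carbon is C-1 by definition.
With this numbering: the triple bond between C-3 and C-4; a methyl group at C-6.
Assembling the pieces gives 6-methylnon-3-ynal.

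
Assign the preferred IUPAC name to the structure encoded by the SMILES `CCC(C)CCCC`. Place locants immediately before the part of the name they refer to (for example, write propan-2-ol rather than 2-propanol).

3-methylheptane

The longest carbon chain is 7 atoms: the parent is heptane.
The numbering direction is chosen so that the substituent locant set {3} is lower than {5} at the first point of difference.
This places a methyl group at C-3.
Assembling the pieces gives 3-methylheptane.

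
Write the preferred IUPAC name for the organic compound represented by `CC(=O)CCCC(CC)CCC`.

The longest carbon chain that includes the carbonyl has 9 carbons, so the parent hydride is nonane.
The principal characteristic group is a ketone (C=O on an internal carbon), named with the suffix -one.
Number the chain so that numbering from this end puts the carbonyl group at C-2 rather than C-8.
That gives the carbonyl at C-2; an ethyl group at C-6.
Putting it together: 6-ethylnonan-2-one.

6-ethylnonan-2-one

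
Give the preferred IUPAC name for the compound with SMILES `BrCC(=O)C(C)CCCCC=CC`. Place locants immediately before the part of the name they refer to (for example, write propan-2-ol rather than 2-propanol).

1-bromo-3-methyldec-8-en-2-one

Counting along the main chain through the carbonyl and the multiple bond gives 10 carbons: the parent is decane.
A ketone (C=O on an internal carbon) is the principal characteristic group, giving the suffix -one.
A C=C double bond in the chain gives the infix -ene-.
Choose the numbering such that numbering from this end puts the carbonyl group at C-2 rather than C-9.
With this numbering: the carbonyl at C-2; the double bond between C-8 and C-9; a bromo group at C-1; a methyl group at C-3.
The substituents are ordered alphabetically, ignoring any di-/tri- multipliers.
The name is 1-bromo-3-methyldec-8-en-2-one.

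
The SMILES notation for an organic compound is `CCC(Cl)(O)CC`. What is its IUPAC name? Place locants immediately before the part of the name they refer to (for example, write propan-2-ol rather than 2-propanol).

3-chloropentan-3-ol

The longest carbon chain that includes the –OH group has 5 carbons, so the parent hydride is pentane.
An alcohol (–OH) is the principal characteristic group, giving the suffix -ol.
Numbering from either end gives identical locants here.
That gives the hydroxyl at C-3; a chloro group at C-3.
Putting it together: 3-chloropentan-3-ol.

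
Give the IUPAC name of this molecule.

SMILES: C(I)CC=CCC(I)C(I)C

Counting along the main chain through the multiple bond gives 8 carbons: the parent is octane.
A C=C double bond in the chain gives the infix -ene-.
The numbering direction is chosen so that numbering from this end puts the double bond at C-3 rather than C-5.
With this numbering: the double bond between C-3 and C-4; iodo groups at C-1 and C-6 and C-7.
Putting it together: 1,6,7-triiodooct-3-ene.

1,6,7-triiodooct-3-ene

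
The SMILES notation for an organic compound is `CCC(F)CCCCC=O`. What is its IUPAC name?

Counting along the main chain through the –CHO group gives 8 carbons: the parent is octane.
The highest-priority functional group is an aldehyde (terminal –CHO), so the name ends in -al.
Choose the numbering such that the aldehyde carbon is C-1 by definition.
With this numbering: a fluoro group at C-6.
The name is 6-fluorooctanal.

6-fluorooctanal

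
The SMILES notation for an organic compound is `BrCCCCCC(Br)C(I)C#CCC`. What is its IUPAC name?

6,11-dibromo-5-iodoundec-3-yne

Counting along the main chain through the multiple bond gives 11 carbons: the parent is undecane.
The chain contains a C≡C triple bond, so the unsaturation ending is -yne.
The numbering direction is chosen so that numbering from this end puts the triple bond at C-3 rather than C-8.
With this numbering: the triple bond between C-3 and C-4; bromo groups at C-6 and C-11; an iodo group at C-5.
The substituents are ordered alphabetically, ignoring any di-/tri- multipliers.
Putting it together: 6,11-dibromo-5-iodoundec-3-yne.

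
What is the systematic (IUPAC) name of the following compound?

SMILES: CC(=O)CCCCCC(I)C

8-iodononan-2-one

The longest chain bearing the carbonyl is 9 carbons long (nonane).
The highest-priority functional group is a ketone (C=O on an internal carbon), so the name ends in -one.
The numbering direction is chosen so that numbering from this end puts the carbonyl group at C-2 rather than C-8.
That gives the carbonyl at C-2; an iodo group at C-8.
Assembling the pieces gives 8-iodononan-2-one.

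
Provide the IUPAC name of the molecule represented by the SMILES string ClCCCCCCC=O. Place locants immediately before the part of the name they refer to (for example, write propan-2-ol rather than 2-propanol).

The longest carbon chain that includes the –CHO group has 7 carbons, so the parent hydride is heptane.
The highest-priority functional group is an aldehyde (terminal –CHO), so the name ends in -al.
Choose the numbering such that the aldehyde carbon is C-1 by definition.
That gives a chloro group at C-7.
The name is 7-chloroheptanal.

7-chloroheptanal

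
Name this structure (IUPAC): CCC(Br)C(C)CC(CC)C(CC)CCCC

3-bromo-6,7-diethyl-4-methylundecane

The longest carbon chain is 11 atoms: the parent is undecane.
Number the chain so that the substituent locant set {3,4,6,7} is lower than {5,6,8,9} at the first point of difference.
With this numbering: a bromo group at C-3; ethyl groups at C-6 and C-7; a methyl group at C-4.
Prefixes are listed alphabetically: bromo, ethyl, methyl.
The name is 3-bromo-6,7-diethyl-4-methylundecane.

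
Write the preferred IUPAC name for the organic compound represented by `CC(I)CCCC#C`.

The longest carbon chain that includes the multiple bond has 7 carbons, so the parent hydride is heptane.
There is one C≡C triple bond, indicated by the ending -yne.
Number the chain so that numbering from this end puts the triple bond at C-1 rather than C-6.
That gives the triple bond between C-1 and C-2; an iodo group at C-6.
Assembling the pieces gives 6-iodohept-1-yne.

6-iodohept-1-yne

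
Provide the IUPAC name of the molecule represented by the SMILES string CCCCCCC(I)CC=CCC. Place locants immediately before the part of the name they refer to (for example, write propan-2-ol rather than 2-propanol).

The longest chain bearing the multiple bond is 12 carbons long (dodecane).
The chain contains a C=C double bond, so the unsaturation ending is -ene.
The numbering direction is chosen so that numbering from this end puts the double bond at C-3 rather than C-9.
With this numbering: the double bond between C-3 and C-4; an iodo group at C-6.
Assembling the pieces gives 6-iodododec-3-ene.

6-iodododec-3-ene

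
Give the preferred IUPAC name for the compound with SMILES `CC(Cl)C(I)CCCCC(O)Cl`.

1,7-dichloro-6-iodooctan-1-ol

The longest chain bearing the –OH group is 8 carbons long (octane).
The principal characteristic group is an alcohol (–OH), named with the suffix -ol.
Number the chain so that numbering from this end puts the hydroxyl group at C-1 rather than C-8.
This places the hydroxyl at C-1; chloro groups at C-1 and C-7; an iodo group at C-6.
The substituents are ordered alphabetically, ignoring any di-/tri- multipliers.
Assembling the pieces gives 1,7-dichloro-6-iodooctan-1-ol.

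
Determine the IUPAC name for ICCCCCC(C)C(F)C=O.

2-fluoro-8-iodo-3-methyloctanal

Counting along the main chain through the –CHO group gives 8 carbons: the parent is octane.
The principal characteristic group is an aldehyde (terminal –CHO), named with the suffix -al.
The numbering direction is chosen so that the aldehyde carbon is C-1 by definition.
This places a fluoro group at C-2; an iodo group at C-8; a methyl group at C-3.
Substituent prefixes are cited in alphabetical order (multiplying prefixes like di-/tri- are ignored for ordering).
Assembling the pieces gives 2-fluoro-8-iodo-3-methyloctanal.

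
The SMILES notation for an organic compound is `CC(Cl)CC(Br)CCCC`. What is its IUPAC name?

4-bromo-2-chlorooctane

The longest continuous carbon chain has 8 atoms, so the parent hydride is octane.
Choose the numbering such that the substituent locant set {2,4} is lower than {5,7} at the first point of difference.
This places a bromo group at C-4; a chloro group at C-2.
Substituent prefixes are cited in alphabetical order (multiplying prefixes like di-/tri- are ignored for ordering).
Putting it together: 4-bromo-2-chlorooctane.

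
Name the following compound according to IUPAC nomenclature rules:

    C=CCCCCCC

oct-1-ene

The longest carbon chain that includes the multiple bond has 8 carbons, so the parent hydride is octane.
A C=C double bond in the chain gives the infix -ene-.
The numbering direction is chosen so that numbering from this end puts the double bond at C-1 rather than C-7.
That gives the double bond between C-1 and C-2.
Assembling the pieces gives oct-1-ene.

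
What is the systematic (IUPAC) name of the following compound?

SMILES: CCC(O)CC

Counting along the main chain through the –OH group gives 5 carbons: the parent is pentane.
The highest-priority functional group is an alcohol (–OH), so the name ends in -ol.
Numbering from either end gives identical locants here.
With this numbering: the hydroxyl at C-3.
Assembling the pieces gives pentan-3-ol.

pentan-3-ol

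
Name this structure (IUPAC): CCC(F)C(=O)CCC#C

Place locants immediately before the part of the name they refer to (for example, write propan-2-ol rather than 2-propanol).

Counting along the main chain through the carbonyl and the multiple bond gives 8 carbons: the parent is octane.
The highest-priority functional group is a ketone (C=O on an internal carbon), so the name ends in -one.
There is one C≡C triple bond, indicated by the ending -yne.
The numbering direction is chosen so that numbering from this end puts the carbonyl group at C-4 rather than C-5.
With this numbering: the carbonyl at C-4; the triple bond between C-7 and C-8; a fluoro group at C-3.
The name is 3-fluorooct-7-yn-4-one.

3-fluorooct-7-yn-4-one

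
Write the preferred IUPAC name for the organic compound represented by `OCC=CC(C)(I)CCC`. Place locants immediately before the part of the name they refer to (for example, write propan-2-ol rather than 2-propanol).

The longest carbon chain that includes the –OH group and the multiple bond has 7 carbons, so the parent hydride is heptane.
The highest-priority functional group is an alcohol (–OH), so the name ends in -ol.
There is one C=C double bond, indicated by the ending -ene.
Number the chain so that numbering from this end puts the hydroxyl group at C-1 rather than C-7.
This places the hydroxyl at C-1; the double bond between C-2 and C-3; an iodo group at C-4; a methyl group at C-4.
Substituent prefixes are cited in alphabetical order (multiplying prefixes like di-/tri- are ignored for ordering).
Putting it together: 4-iodo-4-methylhept-2-en-1-ol.

4-iodo-4-methylhept-2-en-1-ol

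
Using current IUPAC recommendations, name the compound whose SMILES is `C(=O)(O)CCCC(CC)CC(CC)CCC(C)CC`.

5,7-diethyl-10-methyldodecanoic acid

The longest carbon chain that includes the –COOH group has 12 carbons, so the parent hydride is dodecane.
The highest-priority functional group is a carboxylic acid (terminal –COOH), so the name ends in -oic acid.
The numbering direction is chosen so that the carboxylic acid carbon is C-1 by definition.
With this numbering: ethyl groups at C-5 and C-7; a methyl group at C-10.
Substituent prefixes are cited in alphabetical order (multiplying prefixes like di-/tri- are ignored for ordering).
Assembling the pieces gives 5,7-diethyl-10-methyldodecanoic acid.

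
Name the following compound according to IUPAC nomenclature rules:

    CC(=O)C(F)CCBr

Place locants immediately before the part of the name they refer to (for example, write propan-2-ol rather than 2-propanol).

The longest chain bearing the carbonyl is 5 carbons long (pentane).
A ketone (C=O on an internal carbon) is the principal characteristic group, giving the suffix -one.
The numbering direction is chosen so that numbering from this end puts the carbonyl group at C-2 rather than C-4.
This places the carbonyl at C-2; a bromo group at C-5; a fluoro group at C-3.
Prefixes are listed alphabetically: bromo, fluoro.
The name is 5-bromo-3-fluoropentan-2-one.

5-bromo-3-fluoropentan-2-one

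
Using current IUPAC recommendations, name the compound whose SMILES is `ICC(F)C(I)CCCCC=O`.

7-fluoro-6,8-diiodooctanal

The longest carbon chain that includes the –CHO group has 8 carbons, so the parent hydride is octane.
The highest-priority functional group is an aldehyde (terminal –CHO), so the name ends in -al.
The numbering direction is chosen so that the aldehyde carbon is C-1 by definition.
That gives a fluoro group at C-7; iodo groups at C-6 and C-8.
Substituent prefixes are cited in alphabetical order (multiplying prefixes like di-/tri- are ignored for ordering).
Assembling the pieces gives 7-fluoro-6,8-diiodooctanal.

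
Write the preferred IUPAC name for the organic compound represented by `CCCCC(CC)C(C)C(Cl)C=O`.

The longest carbon chain that includes the –CHO group has 8 carbons, so the parent hydride is octane.
The highest-priority functional group is an aldehyde (terminal –CHO), so the name ends in -al.
The numbering direction is chosen so that the aldehyde carbon is C-1 by definition.
This places a chloro group at C-2; an ethyl group at C-4; a methyl group at C-3.
Substituent prefixes are cited in alphabetical order (multiplying prefixes like di-/tri- are ignored for ordering).
Putting it together: 2-chloro-4-ethyl-3-methyloctanal.

2-chloro-4-ethyl-3-methyloctanal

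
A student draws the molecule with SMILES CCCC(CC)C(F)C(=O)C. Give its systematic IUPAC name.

4-ethyl-3-fluoroheptan-2-one

The longest chain bearing the carbonyl is 7 carbons long (heptane).
A ketone (C=O on an internal carbon) is the principal characteristic group, giving the suffix -one.
Choose the numbering such that numbering from this end puts the carbonyl group at C-2 rather than C-6.
This places the carbonyl at C-2; an ethyl group at C-4; a fluoro group at C-3.
Substituent prefixes are cited in alphabetical order (multiplying prefixes like di-/tri- are ignored for ordering).
The name is 4-ethyl-3-fluoroheptan-2-one.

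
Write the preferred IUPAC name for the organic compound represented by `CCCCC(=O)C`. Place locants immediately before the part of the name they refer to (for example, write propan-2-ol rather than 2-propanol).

hexan-2-one

Counting along the main chain through the carbonyl gives 6 carbons: the parent is hexane.
The principal characteristic group is a ketone (C=O on an internal carbon), named with the suffix -one.
Number the chain so that numbering from this end puts the carbonyl group at C-2 rather than C-5.
This places the carbonyl at C-2.
The name is hexan-2-one.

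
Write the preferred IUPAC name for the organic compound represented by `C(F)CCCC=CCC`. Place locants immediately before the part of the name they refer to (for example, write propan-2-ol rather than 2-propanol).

The longest chain bearing the multiple bond is 8 carbons long (octane).
The chain contains a C=C double bond, so the unsaturation ending is -ene.
Choose the numbering such that numbering from this end puts the double bond at C-3 rather than C-5.
That gives the double bond between C-3 and C-4; a fluoro group at C-8.
The name is 8-fluorooct-3-ene.

8-fluorooct-3-ene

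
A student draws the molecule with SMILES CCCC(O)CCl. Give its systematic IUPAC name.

The longest carbon chain that includes the –OH group has 5 carbons, so the parent hydride is pentane.
The highest-priority functional group is an alcohol (–OH), so the name ends in -ol.
Number the chain so that numbering from this end puts the hydroxyl group at C-2 rather than C-4.
With this numbering: the hydroxyl at C-2; a chloro group at C-1.
Putting it together: 1-chloropentan-2-ol.

1-chloropentan-2-ol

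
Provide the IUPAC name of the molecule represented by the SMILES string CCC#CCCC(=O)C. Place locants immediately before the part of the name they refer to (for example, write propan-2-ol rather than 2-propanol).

oct-5-yn-2-one

The longest chain bearing the carbonyl and the multiple bond is 8 carbons long (octane).
The highest-priority functional group is a ketone (C=O on an internal carbon), so the name ends in -one.
There is one C≡C triple bond, indicated by the ending -yne.
Number the chain so that numbering from this end puts the carbonyl group at C-2 rather than C-7.
That gives the carbonyl at C-2; the triple bond between C-5 and C-6.
The name is oct-5-yn-2-one.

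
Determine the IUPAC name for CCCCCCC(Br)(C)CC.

The longest continuous carbon chain has 9 atoms, so the parent hydride is nonane.
Number the chain so that the substituent locant set {3,3} is lower than {7,7} at the first point of difference.
This places a bromo group at C-3; a methyl group at C-3.
Substituent prefixes are cited in alphabetical order (multiplying prefixes like di-/tri- are ignored for ordering).
Putting it together: 3-bromo-3-methylnonane.

3-bromo-3-methylnonane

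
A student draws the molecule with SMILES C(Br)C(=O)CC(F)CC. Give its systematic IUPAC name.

The longest carbon chain that includes the carbonyl has 6 carbons, so the parent hydride is hexane.
A ketone (C=O on an internal carbon) is the principal characteristic group, giving the suffix -one.
Number the chain so that numbering from this end puts the carbonyl group at C-2 rather than C-5.
That gives the carbonyl at C-2; a bromo group at C-1; a fluoro group at C-4.
Prefixes are listed alphabetically: bromo, fluoro.
Assembling the pieces gives 1-bromo-4-fluorohexan-2-one.

1-bromo-4-fluorohexan-2-one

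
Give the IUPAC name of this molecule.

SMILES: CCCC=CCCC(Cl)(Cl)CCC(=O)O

The longest chain bearing the –COOH group and the multiple bond is 11 carbons long (undecane).
A carboxylic acid (terminal –COOH) is the principal characteristic group, giving the suffix -oic acid.
There is one C=C double bond, indicated by the ending -ene.
Choose the numbering such that the carboxylic acid carbon is C-1 by definition.
This places the double bond between C-7 and C-8; two chloro groups at C-4.
Assembling the pieces gives 4,4-dichloroundec-7-enoic acid.

4,4-dichloroundec-7-enoic acid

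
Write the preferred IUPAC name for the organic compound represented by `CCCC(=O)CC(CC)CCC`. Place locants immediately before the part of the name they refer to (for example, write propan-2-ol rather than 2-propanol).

6-ethylnonan-4-one

The longest chain bearing the carbonyl is 9 carbons long (nonane).
The highest-priority functional group is a ketone (C=O on an internal carbon), so the name ends in -one.
Choose the numbering such that numbering from this end puts the carbonyl group at C-4 rather than C-6.
With this numbering: the carbonyl at C-4; an ethyl group at C-6.
The name is 6-ethylnonan-4-one.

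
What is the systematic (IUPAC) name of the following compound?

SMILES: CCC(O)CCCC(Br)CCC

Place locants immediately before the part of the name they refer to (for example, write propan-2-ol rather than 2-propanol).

7-bromodecan-3-ol

Counting along the main chain through the –OH group gives 10 carbons: the parent is decane.
The highest-priority functional group is an alcohol (–OH), so the name ends in -ol.
The numbering direction is chosen so that numbering from this end puts the hydroxyl group at C-3 rather than C-8.
That gives the hydroxyl at C-3; a bromo group at C-7.
Assembling the pieces gives 7-bromodecan-3-ol.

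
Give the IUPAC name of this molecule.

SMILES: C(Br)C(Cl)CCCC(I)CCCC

The longest continuous carbon chain has 10 atoms, so the parent hydride is decane.
Choose the numbering such that the substituent locant set {1,2,6} is lower than {5,9,10} at the first point of difference.
With this numbering: a bromo group at C-1; a chloro group at C-2; an iodo group at C-6.
The substituents are ordered alphabetically, ignoring any di-/tri- multipliers.
Putting it together: 1-bromo-2-chloro-6-iododecane.

1-bromo-2-chloro-6-iododecane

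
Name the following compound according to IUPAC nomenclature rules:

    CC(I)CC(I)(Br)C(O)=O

Counting along the main chain through the –COOH group gives 5 carbons: the parent is pentane.
The principal characteristic group is a carboxylic acid (terminal –COOH), named with the suffix -oic acid.
Choose the numbering such that the carboxylic acid carbon is C-1 by definition.
That gives a bromo group at C-2; iodo groups at C-2 and C-4.
The substituents are ordered alphabetically, ignoring any di-/tri- multipliers.
The name is 2-bromo-2,4-diiodopentanoic acid.

2-bromo-2,4-diiodopentanoic acid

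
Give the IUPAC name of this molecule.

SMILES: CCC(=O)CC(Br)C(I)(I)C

The longest chain bearing the carbonyl is 7 carbons long (heptane).
The highest-priority functional group is a ketone (C=O on an internal carbon), so the name ends in -one.
Number the chain so that numbering from this end puts the carbonyl group at C-3 rather than C-5.
That gives the carbonyl at C-3; a bromo group at C-5; two iodo groups at C-6.
Prefixes are listed alphabetically: bromo, iodo.
Putting it together: 5-bromo-6,6-diiodoheptan-3-one.

5-bromo-6,6-diiodoheptan-3-one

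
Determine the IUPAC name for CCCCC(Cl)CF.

2-chloro-1-fluorohexane

The longest continuous carbon chain has 6 atoms, so the parent hydride is hexane.
Choose the numbering such that the substituent locant set {1,2} is lower than {5,6} at the first point of difference.
This places a chloro group at C-2; a fluoro group at C-1.
Substituent prefixes are cited in alphabetical order (multiplying prefixes like di-/tri- are ignored for ordering).
The name is 2-chloro-1-fluorohexane.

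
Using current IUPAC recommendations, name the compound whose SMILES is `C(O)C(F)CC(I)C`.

The longest chain bearing the –OH group is 5 carbons long (pentane).
The principal characteristic group is an alcohol (–OH), named with the suffix -ol.
Number the chain so that numbering from this end puts the hydroxyl group at C-1 rather than C-5.
This places the hydroxyl at C-1; a fluoro group at C-2; an iodo group at C-4.
Prefixes are listed alphabetically: fluoro, iodo.
Assembling the pieces gives 2-fluoro-4-iodopentan-1-ol.

2-fluoro-4-iodopentan-1-ol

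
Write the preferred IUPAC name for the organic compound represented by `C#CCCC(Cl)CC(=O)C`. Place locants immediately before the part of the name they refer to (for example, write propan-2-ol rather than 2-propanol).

4-chlorooct-7-yn-2-one

The longest carbon chain that includes the carbonyl and the multiple bond has 8 carbons, so the parent hydride is octane.
The principal characteristic group is a ketone (C=O on an internal carbon), named with the suffix -one.
A C≡C triple bond in the chain gives the infix -yne-.
Choose the numbering such that numbering from this end puts the carbonyl group at C-2 rather than C-7.
With this numbering: the carbonyl at C-2; the triple bond between C-7 and C-8; a chloro group at C-4.
Assembling the pieces gives 4-chlorooct-7-yn-2-one.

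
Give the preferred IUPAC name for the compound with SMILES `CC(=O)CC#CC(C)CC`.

The longest chain bearing the carbonyl and the multiple bond is 8 carbons long (octane).
A ketone (C=O on an internal carbon) is the principal characteristic group, giving the suffix -one.
There is one C≡C triple bond, indicated by the ending -yne.
Choose the numbering such that numbering from this end puts the carbonyl group at C-2 rather than C-7.
This places the carbonyl at C-2; the triple bond between C-4 and C-5; a methyl group at C-6.
Putting it together: 6-methyloct-4-yn-2-one.

6-methyloct-4-yn-2-one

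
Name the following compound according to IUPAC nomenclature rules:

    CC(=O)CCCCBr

Counting along the main chain through the carbonyl gives 6 carbons: the parent is hexane.
The highest-priority functional group is a ketone (C=O on an internal carbon), so the name ends in -one.
Choose the numbering such that numbering from this end puts the carbonyl group at C-2 rather than C-5.
That gives the carbonyl at C-2; a bromo group at C-6.
Putting it together: 6-bromohexan-2-one.

6-bromohexan-2-one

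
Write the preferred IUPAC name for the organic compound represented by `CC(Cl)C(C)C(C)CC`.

The parent chain contains 6 carbons (hexane).
Choose the numbering such that the substituent locant set {2,3,4} is lower than {3,4,5} at the first point of difference.
With this numbering: a chloro group at C-2; methyl groups at C-3 and C-4.
The substituents are ordered alphabetically, ignoring any di-/tri- multipliers.
Putting it together: 2-chloro-3,4-dimethylhexane.

2-chloro-3,4-dimethylhexane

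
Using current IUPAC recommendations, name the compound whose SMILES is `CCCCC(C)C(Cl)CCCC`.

The longest continuous carbon chain has 10 atoms, so the parent hydride is decane.
Choose the numbering such that the locant sets are identical either way, so the alphabetically earlier chloro substituent takes the lower locant (5 rather than 6).
That gives a chloro group at C-5; a methyl group at C-6.
Prefixes are listed alphabetically: chloro, methyl.
The name is 5-chloro-6-methyldecane.

5-chloro-6-methyldecane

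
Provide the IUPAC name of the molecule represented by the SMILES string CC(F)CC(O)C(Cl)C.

Counting along the main chain through the –OH group gives 6 carbons: the parent is hexane.
The highest-priority functional group is an alcohol (–OH), so the name ends in -ol.
Choose the numbering such that numbering from this end puts the hydroxyl group at C-3 rather than C-4.
With this numbering: the hydroxyl at C-3; a chloro group at C-2; a fluoro group at C-5.
Prefixes are listed alphabetically: chloro, fluoro.
Putting it together: 2-chloro-5-fluorohexan-3-ol.

2-chloro-5-fluorohexan-3-ol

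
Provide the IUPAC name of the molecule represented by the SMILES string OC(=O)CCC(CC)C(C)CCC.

4-ethyl-5-methyloctanoic acid

The longest carbon chain that includes the –COOH group has 8 carbons, so the parent hydride is octane.
A carboxylic acid (terminal –COOH) is the principal characteristic group, giving the suffix -oic acid.
Choose the numbering such that the carboxylic acid carbon is C-1 by definition.
This places an ethyl group at C-4; a methyl group at C-5.
Prefixes are listed alphabetically: ethyl, methyl.
The name is 4-ethyl-5-methyloctanoic acid.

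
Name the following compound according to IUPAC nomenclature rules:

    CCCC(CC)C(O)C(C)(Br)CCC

4-bromo-6-ethyl-4-methylnonan-5-ol

The longest chain bearing the –OH group is 9 carbons long (nonane).
The highest-priority functional group is an alcohol (–OH), so the name ends in -ol.
Number the chain so that the substituent locant set {4,4,6} is lower than {4,6,6} at the first point of difference.
With this numbering: the hydroxyl at C-5; a bromo group at C-4; an ethyl group at C-6; a methyl group at C-4.
Prefixes are listed alphabetically: bromo, ethyl, methyl.
The name is 4-bromo-6-ethyl-4-methylnonan-5-ol.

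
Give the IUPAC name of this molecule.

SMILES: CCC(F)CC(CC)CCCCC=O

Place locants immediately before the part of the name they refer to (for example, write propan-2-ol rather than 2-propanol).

6-ethyl-8-fluorodecanal

Counting along the main chain through the –CHO group gives 10 carbons: the parent is decane.
An aldehyde (terminal –CHO) is the principal characteristic group, giving the suffix -al.
Choose the numbering such that the aldehyde carbon is C-1 by definition.
With this numbering: an ethyl group at C-6; a fluoro group at C-8.
Substituent prefixes are cited in alphabetical order (multiplying prefixes like di-/tri- are ignored for ordering).
Assembling the pieces gives 6-ethyl-8-fluorodecanal.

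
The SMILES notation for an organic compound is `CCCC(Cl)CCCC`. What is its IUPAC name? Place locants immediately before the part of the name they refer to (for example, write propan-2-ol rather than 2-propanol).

The longest continuous carbon chain has 8 atoms, so the parent hydride is octane.
Number the chain so that the substituent locant set {4} is lower than {5} at the first point of difference.
With this numbering: a chloro group at C-4.
The name is 4-chlorooctane.

4-chlorooctane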